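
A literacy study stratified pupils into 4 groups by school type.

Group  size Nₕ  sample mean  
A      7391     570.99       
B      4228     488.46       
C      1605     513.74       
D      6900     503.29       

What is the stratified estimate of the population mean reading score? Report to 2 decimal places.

x̄_st = (Σ Nₕx̄ₕ) / (Σ Nₕ) = (7391·570.99 + 4228·488.46 + 1605·513.74 + 6900·503.29) / 20124
= 10582649.67 / 20124 = 525.8721... → 525.87.

525.87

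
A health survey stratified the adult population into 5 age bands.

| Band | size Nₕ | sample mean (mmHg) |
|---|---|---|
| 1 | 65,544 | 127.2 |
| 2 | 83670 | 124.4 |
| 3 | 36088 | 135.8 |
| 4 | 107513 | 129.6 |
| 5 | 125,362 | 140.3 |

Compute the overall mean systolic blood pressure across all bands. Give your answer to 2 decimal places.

131.93

N = 418177; weights Wₕ = Nₕ/N = (0.1567, 0.2001, 0.0863, 0.2571, 0.2998).
x̄_st = Σ Wₕ·x̄ₕ = 0.1567·127.2 + 0.2001·124.4 + 0.0863·135.8 + 0.2571·129.6 + 0.2998·140.3 ≈ 131.9261...
→ 131.93.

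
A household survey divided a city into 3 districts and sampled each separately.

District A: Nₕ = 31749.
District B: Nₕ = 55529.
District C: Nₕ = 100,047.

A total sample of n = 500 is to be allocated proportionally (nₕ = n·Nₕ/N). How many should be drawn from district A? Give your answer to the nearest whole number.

Share of district A = 31749/187325 = 0.16949.
Allocate 500 × 0.16949 = 84.743... → 85.

85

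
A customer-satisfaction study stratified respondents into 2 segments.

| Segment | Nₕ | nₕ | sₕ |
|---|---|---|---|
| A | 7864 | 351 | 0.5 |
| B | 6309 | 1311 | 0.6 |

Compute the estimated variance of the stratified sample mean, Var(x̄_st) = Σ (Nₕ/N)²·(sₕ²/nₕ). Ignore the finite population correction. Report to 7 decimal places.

0.0002737

N = 14173. Term for each stratum: Wₕ²sₕ²/nₕ.
Var(x̄_st) = 0.0002192786 + 0.0000544123 = 0.0002736910 → 0.0002737.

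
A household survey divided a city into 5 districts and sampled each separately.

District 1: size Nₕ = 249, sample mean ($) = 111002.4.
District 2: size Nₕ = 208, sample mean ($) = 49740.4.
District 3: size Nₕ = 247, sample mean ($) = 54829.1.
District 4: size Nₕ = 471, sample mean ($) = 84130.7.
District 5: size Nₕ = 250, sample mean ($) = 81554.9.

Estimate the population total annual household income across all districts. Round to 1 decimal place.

111542673.2

Estimate total by summing Nₕ·x̄ₕ over strata.
249·111002.4 + 208·49740.4 + 247·54829.1 + 471·84130.7 + 250·81554.9 = 27639597.6 + 10346003.2 + 13542787.7 + 39625559.7 + 20388725 = 111542673.2.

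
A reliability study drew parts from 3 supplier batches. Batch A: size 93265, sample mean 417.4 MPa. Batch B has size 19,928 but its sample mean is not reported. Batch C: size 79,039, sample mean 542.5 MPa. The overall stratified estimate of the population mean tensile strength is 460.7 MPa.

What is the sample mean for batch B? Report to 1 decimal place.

Σ Nₕx̄ₕ = N·μ, so 19928·x̄_B = 192232·460.7 − (93265·417.4 + 79039·542.5).
= 88561282.4 − 81807468.5 = 6753813.9.
x̄_B = 6753813.9 / 19928 = 338.911... → 338.9.

338.9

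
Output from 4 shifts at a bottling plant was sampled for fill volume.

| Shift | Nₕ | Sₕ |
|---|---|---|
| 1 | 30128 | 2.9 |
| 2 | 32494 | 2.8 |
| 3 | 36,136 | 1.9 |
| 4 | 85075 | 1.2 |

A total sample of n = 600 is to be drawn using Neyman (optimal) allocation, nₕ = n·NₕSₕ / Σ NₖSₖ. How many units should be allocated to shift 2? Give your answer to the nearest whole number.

1: NₕSₕ = 30128·2.9 = 87371.2
2: NₕSₕ = 32494·2.8 = 90983.2
3: NₕSₕ = 36136·1.9 = 68658.4
4: NₕSₕ = 85075·1.2 = 102090
Σ NₕSₕ = 349102.8.
n_2 = 600·90983.2/349102.8 = 156.372... → 156.

156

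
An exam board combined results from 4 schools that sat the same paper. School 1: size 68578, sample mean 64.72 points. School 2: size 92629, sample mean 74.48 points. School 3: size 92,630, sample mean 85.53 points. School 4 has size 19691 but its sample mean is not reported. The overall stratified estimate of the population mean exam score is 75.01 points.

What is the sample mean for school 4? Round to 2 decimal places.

N = 68578 + 92629 + 92630 + 19691 = 273528.
Overall total = μ·N = 75.01·273528 = 20517335.28.
Subtract the known strata: 68578·64.72 + 92629·74.48 + 92630·85.53 = 19260019.98.
Remaining total for school 4: 20517335.28 − 19260019.98 = 1257315.3.
Divide by its size: 1257315.3 / 19691 = 63.8523... → 63.85.

63.85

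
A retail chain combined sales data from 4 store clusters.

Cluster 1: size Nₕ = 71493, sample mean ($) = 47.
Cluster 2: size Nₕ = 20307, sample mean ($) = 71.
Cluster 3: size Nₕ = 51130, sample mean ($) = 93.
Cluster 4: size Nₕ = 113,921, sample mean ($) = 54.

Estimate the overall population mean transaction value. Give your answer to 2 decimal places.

61.16

x̄_st = (Σ Nₕx̄ₕ) / (Σ Nₕ) = (71493·47 + 20307·71 + 51130·93 + 113921·54) / 256851
= 15708792 / 256851 = 61.1592... → 61.16.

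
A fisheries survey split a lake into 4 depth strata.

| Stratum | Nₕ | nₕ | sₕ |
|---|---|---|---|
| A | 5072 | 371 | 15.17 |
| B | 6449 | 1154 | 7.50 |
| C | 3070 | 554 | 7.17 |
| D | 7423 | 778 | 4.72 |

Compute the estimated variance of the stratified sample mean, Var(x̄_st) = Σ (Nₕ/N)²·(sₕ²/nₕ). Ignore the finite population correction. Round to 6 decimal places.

N = 22014; Wₕ = Nₕ/N.
stratum A: (5072/22014)²·15.17²/371 = 0.032927429
stratum B: (6449/22014)²·7.50²/1154 = 0.004183151
stratum C: (3070/22014)²·7.17²/554 = 0.001804710
stratum D: (7423/22014)²·4.72²/778 = 0.003255858
Sum = 0.042171147 → 0.042171.

0.042171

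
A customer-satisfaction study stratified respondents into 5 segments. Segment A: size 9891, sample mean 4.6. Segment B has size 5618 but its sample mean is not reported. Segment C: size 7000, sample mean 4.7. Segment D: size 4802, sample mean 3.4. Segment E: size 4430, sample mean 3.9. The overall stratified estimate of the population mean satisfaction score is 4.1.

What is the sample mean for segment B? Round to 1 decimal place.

3.2

N = 9891 + 5618 + 7000 + 4802 + 4430 = 31741.
Overall total = μ·N = 4.1·31741 = 130138.1.
Subtract the known strata: 9891·4.6 + 7000·4.7 + 4802·3.4 + 4430·3.9 = 112002.4.
Remaining total for segment B: 130138.1 − 112002.4 = 18135.7.
Divide by its size: 18135.7 / 5618 = 3.228... → 3.2.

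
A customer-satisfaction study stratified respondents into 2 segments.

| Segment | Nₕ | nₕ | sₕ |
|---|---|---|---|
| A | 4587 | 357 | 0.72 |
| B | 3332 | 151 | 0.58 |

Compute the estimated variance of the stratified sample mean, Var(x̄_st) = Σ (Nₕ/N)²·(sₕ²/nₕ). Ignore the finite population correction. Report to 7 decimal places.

0.0008816

N = 7919. Term for each stratum: Wₕ²sₕ²/nₕ.
Var(x̄_st) = 0.0004872071 + 0.0003944104 = 0.0008816174 → 0.0008816.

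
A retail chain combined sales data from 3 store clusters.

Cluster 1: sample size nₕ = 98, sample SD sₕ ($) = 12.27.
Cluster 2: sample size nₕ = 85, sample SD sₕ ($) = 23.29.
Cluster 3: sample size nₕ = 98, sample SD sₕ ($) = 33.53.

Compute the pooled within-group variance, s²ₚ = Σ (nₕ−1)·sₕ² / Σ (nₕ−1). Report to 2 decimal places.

Degrees of freedom: 97 + 84 + 97 = 278.
Σ(nₕ−1)sₕ² = 97·150.5529 + 84·542.4241 + 97·1124.2609 = 169220.563.
s²ₚ = 169220.563 / 278 = 608.7071... → 608.71.

608.71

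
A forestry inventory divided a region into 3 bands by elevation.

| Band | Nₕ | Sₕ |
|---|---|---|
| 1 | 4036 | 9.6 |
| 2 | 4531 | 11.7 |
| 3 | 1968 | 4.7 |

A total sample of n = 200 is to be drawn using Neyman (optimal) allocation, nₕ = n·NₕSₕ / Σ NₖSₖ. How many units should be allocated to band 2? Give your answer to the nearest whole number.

Σ NₕSₕ = 4036·9.6 + 4531·11.7 + 1968·4.7 = 101007.9.
Share for 2: 53012.7/101007.9 = 0.52484.
n_2 = 200 × 0.52484 = 104.967... → 105.

105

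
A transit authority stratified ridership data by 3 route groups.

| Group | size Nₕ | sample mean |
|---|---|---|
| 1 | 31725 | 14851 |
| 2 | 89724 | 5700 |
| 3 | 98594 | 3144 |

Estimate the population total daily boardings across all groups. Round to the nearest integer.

1292554311

Population total = Σ Nₕ·x̄ₕ (each stratum's size times its mean).
31725·14851 + 89724·5700 + 98594·3144 = 471147975 + 511426800 + 309979536 = 1292554311.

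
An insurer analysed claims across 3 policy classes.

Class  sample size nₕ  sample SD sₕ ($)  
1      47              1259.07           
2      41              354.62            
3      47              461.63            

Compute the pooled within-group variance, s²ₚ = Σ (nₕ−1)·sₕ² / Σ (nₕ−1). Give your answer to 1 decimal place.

664808.7

Degrees of freedom: 46 + 40 + 46 = 132.
Σ(nₕ−1)sₕ² = 46·1585257.2649 + 40·125755.3444 + 46·213102.2569 = 87754751.7788.
s²ₚ = 87754751.7788 / 132 = 664808.726... → 664808.7.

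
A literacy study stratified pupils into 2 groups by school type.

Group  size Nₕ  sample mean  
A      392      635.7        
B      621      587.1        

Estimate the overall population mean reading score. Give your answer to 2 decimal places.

605.91

x̄_st = (Σ Nₕx̄ₕ) / (Σ Nₕ) = (392·635.7 + 621·587.1) / 1013
= 613783.5 / 1013 = 605.9067... → 605.91.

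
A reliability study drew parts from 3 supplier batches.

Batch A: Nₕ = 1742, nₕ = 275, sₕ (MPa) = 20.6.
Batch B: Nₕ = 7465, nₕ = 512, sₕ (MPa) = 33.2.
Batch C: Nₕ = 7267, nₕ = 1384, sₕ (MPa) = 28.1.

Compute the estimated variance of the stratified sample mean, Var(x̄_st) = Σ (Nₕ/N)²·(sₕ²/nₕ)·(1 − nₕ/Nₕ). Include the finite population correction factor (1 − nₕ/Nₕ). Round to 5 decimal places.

N = 16474. Term for each stratum: Wₕ²sₕ²/nₕ·(1−nₕ/Nₕ).
Var(x̄_st) = 0.01453054 + 0.41172774 + 0.08987366 = 0.51613194 → 0.51613.

0.51613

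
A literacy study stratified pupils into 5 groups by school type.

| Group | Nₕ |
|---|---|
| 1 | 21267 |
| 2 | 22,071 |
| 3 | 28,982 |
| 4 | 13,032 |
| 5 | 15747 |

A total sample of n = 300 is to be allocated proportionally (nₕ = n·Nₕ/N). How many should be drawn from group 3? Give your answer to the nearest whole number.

Share of group 3 = 28982/101099 = 0.28667.
Allocate 300 × 0.28667 = 86.001... → 86.

86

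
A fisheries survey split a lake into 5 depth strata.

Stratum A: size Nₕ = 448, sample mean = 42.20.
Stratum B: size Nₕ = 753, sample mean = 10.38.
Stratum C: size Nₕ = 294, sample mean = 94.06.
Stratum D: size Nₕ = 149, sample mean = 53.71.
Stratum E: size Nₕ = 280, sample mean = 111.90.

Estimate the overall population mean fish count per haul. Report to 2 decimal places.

N = 1924; weights Wₕ = Nₕ/N = (0.2328, 0.3914, 0.1528, 0.0774, 0.1455).
x̄_st = Σ Wₕ·x̄ₕ = 0.2328·42.20 + 0.3914·10.38 + 0.1528·94.06 + 0.0774·53.71 + 0.1455·111.90 ≈ 48.7059...
→ 48.71.

48.71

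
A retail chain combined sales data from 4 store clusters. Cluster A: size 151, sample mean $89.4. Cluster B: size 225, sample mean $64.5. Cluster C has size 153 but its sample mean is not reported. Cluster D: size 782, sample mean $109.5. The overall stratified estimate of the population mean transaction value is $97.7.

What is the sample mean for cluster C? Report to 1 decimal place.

94.4

Σ Nₕx̄ₕ = N·μ, so 153·x̄_C = 1311·97.7 − (151·89.4 + 225·64.5 + 782·109.5).
= 128084.7 − 113640.9 = 14443.8.
x̄_C = 14443.8 / 153 = 94.404... → 94.4.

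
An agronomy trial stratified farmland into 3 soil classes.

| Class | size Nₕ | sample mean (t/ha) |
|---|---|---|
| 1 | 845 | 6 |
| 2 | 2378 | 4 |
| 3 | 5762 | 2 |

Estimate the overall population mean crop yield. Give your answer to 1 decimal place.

x̄_st = (Σ Nₕx̄ₕ) / (Σ Nₕ) = (845·6 + 2378·4 + 5762·2) / 8985
= 26106 / 8985 = 2.906... → 2.9.

2.9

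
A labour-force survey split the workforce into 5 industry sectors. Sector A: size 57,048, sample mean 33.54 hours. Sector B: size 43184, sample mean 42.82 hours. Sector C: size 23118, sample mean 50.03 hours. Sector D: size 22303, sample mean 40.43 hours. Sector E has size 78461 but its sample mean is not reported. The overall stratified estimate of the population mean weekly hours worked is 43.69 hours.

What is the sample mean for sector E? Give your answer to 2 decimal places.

Σ Nₕx̄ₕ = N·μ, so 78461·x̄_E = 224114·43.69 − (57048·33.54 + 43184·42.82 + 23118·50.03 + 22303·40.43).
= 9791540.66 − 5820832.63 = 3970708.03.
x̄_E = 3970708.03 / 78461 = 50.6074... → 50.61.

50.61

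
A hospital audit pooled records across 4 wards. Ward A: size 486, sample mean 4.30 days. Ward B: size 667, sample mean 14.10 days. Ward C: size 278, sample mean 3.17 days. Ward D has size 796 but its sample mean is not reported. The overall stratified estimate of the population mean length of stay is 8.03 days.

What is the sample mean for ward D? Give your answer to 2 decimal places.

N = 486 + 667 + 278 + 796 = 2227.
Overall total = μ·N = 8.03·2227 = 17882.81.
Subtract the known strata: 486·4.30 + 667·14.10 + 278·3.17 = 12375.76.
Remaining total for ward D: 17882.81 − 12375.76 = 5507.05.
Divide by its size: 5507.05 / 796 = 6.9184... → 6.92.

6.92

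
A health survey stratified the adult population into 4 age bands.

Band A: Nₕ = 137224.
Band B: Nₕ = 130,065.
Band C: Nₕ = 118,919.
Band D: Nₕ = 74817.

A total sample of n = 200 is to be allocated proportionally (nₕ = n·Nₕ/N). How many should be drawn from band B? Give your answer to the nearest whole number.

N = 137224 + 130065 + 118919 + 74817 = 461025.
n_B = 200·130065/461025 = 56.424... → 56.

56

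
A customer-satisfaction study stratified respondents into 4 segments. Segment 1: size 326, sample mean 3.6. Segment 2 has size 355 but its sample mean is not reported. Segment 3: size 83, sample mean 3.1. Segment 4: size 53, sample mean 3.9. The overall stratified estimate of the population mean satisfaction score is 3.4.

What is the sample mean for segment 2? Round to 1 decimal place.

Σ Nₕx̄ₕ = N·μ, so 355·x̄_2 = 817·3.4 − (326·3.6 + 83·3.1 + 53·3.9).
= 2777.8 − 1637.6 = 1140.2.
x̄_2 = 1140.2 / 355 = 3.212... → 3.2.

3.2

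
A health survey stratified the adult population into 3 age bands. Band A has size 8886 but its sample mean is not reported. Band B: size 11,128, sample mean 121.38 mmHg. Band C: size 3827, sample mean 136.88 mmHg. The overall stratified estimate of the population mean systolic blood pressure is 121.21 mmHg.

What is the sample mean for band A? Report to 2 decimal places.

114.25

N = 8886 + 11128 + 3827 = 23841.
Overall total = μ·N = 121.21·23841 = 2889767.61.
Subtract the known strata: 11128·121.38 + 3827·136.88 = 1874556.4.
Remaining total for band A: 2889767.61 − 1874556.4 = 1015211.21.
Divide by its size: 1015211.21 / 8886 = 114.2484... → 114.25.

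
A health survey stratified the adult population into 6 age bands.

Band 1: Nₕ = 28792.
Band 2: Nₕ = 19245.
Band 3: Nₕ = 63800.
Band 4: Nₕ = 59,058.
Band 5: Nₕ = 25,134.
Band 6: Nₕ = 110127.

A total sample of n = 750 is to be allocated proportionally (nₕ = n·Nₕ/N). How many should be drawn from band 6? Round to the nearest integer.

270

N = 28792 + 19245 + 63800 + 59058 + 25134 + 110127 = 306156.
n_6 = 750·110127/306156 = 269.782... → 270.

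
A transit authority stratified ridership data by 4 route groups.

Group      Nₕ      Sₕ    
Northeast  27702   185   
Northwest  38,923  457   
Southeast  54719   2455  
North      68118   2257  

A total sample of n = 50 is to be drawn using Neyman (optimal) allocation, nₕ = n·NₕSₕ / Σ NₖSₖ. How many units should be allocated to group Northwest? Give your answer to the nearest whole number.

3

Northeast: NₕSₕ = 27702·185 = 5124870
Northwest: NₕSₕ = 38923·457 = 17787811
Southeast: NₕSₕ = 54719·2455 = 134335145
North: NₕSₕ = 68118·2257 = 153742326
Σ NₕSₕ = 310990152.
n_Northwest = 50·17787811/310990152 = 2.860... → 3.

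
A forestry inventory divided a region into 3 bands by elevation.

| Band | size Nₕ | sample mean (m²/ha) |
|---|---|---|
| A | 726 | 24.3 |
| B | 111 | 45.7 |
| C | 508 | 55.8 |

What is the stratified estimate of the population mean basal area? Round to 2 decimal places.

37.96

x̄_st = (Σ Nₕx̄ₕ) / (Σ Nₕ) = (726·24.3 + 111·45.7 + 508·55.8) / 1345
= 51060.9 / 1345 = 37.9635... → 37.96.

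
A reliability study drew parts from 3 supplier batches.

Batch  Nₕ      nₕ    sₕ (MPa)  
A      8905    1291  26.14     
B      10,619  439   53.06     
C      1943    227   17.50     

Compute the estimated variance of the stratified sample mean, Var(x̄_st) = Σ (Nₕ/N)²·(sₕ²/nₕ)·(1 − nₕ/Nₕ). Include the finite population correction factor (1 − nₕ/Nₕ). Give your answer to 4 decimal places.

N = 21467. Term for each stratum: Wₕ²sₕ²/nₕ·(1−nₕ/Nₕ).
Var(x̄_st) = 0.0778734 + 1.5043838 + 0.0097611 = 1.5920183 → 1.5920.

1.5920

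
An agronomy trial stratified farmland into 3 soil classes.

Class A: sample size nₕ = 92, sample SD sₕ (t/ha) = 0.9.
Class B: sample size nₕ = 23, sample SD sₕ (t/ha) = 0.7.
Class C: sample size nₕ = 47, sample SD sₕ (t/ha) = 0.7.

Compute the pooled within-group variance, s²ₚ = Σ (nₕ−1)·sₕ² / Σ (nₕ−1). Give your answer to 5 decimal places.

0.67314

Degrees of freedom: 91 + 22 + 46 = 159.
Σ(nₕ−1)sₕ² = 91·0.81 + 22·0.49 + 46·0.49 = 107.03.
s²ₚ = 107.03 / 159 = 0.6731447... → 0.67314.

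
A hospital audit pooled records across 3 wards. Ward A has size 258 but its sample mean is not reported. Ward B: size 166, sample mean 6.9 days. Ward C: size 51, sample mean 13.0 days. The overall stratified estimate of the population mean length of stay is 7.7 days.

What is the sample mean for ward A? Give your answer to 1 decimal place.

N = 258 + 166 + 51 = 475.
Overall total = μ·N = 7.7·475 = 3657.5.
Subtract the known strata: 166·6.9 + 51·13.0 = 1808.4.
Remaining total for ward A: 3657.5 − 1808.4 = 1849.1.
Divide by its size: 1849.1 / 258 = 7.167... → 7.2.

7.2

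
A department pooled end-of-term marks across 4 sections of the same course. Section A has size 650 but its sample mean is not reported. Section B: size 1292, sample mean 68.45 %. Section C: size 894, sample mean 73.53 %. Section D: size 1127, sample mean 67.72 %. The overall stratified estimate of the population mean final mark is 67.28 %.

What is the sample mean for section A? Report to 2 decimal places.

55.60

N = 650 + 1292 + 894 + 1127 = 3963.
Overall total = μ·N = 67.28·3963 = 266630.64.
Subtract the known strata: 1292·68.45 + 894·73.53 + 1127·67.72 = 230493.66.
Remaining total for section A: 266630.64 − 230493.66 = 36136.98.
Divide by its size: 36136.98 / 650 = 55.5954... → 55.60.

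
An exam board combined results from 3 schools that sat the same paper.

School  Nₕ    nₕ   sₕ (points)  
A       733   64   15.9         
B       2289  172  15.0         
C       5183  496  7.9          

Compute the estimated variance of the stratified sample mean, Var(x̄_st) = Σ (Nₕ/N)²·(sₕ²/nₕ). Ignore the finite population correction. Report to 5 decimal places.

N = 8205. Term for each stratum: Wₕ²sₕ²/nₕ.
Var(x̄_st) = 0.03152572 + 0.10180954 + 0.05020856 = 0.18354382 → 0.18354.

0.18354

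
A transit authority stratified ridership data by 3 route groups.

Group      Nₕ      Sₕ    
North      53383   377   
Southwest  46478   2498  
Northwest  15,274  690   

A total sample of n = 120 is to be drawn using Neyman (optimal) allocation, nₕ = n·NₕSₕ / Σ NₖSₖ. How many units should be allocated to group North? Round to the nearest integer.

16

North: NₕSₕ = 53383·377 = 20125391
Southwest: NₕSₕ = 46478·2498 = 116102044
Northwest: NₕSₕ = 15274·690 = 10539060
Σ NₕSₕ = 146766495.
n_North = 120·20125391/146766495 = 16.455... → 16.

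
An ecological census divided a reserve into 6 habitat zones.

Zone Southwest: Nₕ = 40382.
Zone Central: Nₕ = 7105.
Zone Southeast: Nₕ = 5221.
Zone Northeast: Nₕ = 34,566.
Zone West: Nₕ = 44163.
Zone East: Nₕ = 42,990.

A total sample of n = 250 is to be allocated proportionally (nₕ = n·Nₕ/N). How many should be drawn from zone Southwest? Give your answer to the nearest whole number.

58

N = 40382 + 7105 + 5221 + 34566 + 44163 + 42990 = 174427.
n_Southwest = 250·40382/174427 = 57.878... → 58.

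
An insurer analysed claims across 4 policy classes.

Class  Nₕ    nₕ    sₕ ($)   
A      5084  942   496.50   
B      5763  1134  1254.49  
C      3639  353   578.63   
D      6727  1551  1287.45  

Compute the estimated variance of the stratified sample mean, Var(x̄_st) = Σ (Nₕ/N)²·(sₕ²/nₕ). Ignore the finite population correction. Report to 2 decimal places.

252.84

N = 21213. Term for each stratum: Wₕ²sₕ²/nₕ.
Var(x̄_st) = 15.03123 + 102.42699 + 27.91175 + 107.47009 = 252.84006 → 252.84.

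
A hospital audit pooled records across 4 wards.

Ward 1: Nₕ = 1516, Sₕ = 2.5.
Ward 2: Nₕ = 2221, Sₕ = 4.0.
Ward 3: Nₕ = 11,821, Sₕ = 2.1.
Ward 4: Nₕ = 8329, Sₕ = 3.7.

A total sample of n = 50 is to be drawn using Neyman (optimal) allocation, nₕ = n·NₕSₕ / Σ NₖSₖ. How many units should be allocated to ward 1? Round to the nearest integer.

3

1: NₕSₕ = 1516·2.5 = 3790
2: NₕSₕ = 2221·4.0 = 8884
3: NₕSₕ = 11821·2.1 = 24824.1
4: NₕSₕ = 8329·3.7 = 30817.3
Σ NₕSₕ = 68315.4.
n_1 = 50·3790/68315.4 = 2.774... → 3.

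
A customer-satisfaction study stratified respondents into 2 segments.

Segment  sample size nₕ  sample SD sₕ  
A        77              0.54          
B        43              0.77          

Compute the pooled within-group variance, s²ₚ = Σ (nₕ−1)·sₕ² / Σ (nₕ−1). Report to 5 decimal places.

A: (77−1)·0.54² = 76·0.2916 = 22.1616
B: (43−1)·0.77² = 42·0.5929 = 24.9018
Numerator = 47.0634; denominator = Σ(nₕ−1) = 118.
s²ₚ = 47.0634/118 = 0.3988424... → 0.39884.

0.39884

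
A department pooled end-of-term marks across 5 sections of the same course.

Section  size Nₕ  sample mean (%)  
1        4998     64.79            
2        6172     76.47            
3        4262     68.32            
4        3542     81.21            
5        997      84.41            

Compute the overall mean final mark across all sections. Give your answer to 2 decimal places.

x̄_st = (Σ Nₕx̄ₕ) / (Σ Nₕ) = (4998·64.79 + 6172·76.47 + 4262·68.32 + 3542·81.21 + 997·84.41) / 19971
= 1458775.69 / 19971 = 73.0447... → 73.04.

73.04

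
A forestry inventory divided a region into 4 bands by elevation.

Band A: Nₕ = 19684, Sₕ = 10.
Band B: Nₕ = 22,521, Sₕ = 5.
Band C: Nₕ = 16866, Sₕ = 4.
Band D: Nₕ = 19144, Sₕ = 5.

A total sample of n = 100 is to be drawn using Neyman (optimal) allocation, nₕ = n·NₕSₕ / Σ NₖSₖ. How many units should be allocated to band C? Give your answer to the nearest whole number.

14

A: NₕSₕ = 19684·10 = 196840
B: NₕSₕ = 22521·5 = 112605
C: NₕSₕ = 16866·4 = 67464
D: NₕSₕ = 19144·5 = 95720
Σ NₕSₕ = 472629.
n_C = 100·67464/472629 = 14.274... → 14.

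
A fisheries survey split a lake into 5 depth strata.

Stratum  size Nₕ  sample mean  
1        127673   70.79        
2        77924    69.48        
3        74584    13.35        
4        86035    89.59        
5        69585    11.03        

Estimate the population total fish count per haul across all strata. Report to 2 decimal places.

23923225.79

Population total = Σ Nₕ·x̄ₕ (each stratum's size times its mean).
127673·70.79 + 77924·69.48 + 74584·13.35 + 86035·89.59 + 69585·11.03 = 9037971.67 + 5414159.52 + 995696.4 + 7707875.65 + 767522.55 = 23923225.79.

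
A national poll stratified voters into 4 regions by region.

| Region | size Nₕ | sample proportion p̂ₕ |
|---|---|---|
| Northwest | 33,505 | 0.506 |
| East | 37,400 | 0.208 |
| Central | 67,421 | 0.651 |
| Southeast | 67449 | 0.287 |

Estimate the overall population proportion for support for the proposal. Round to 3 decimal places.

N = 33505 + 37400 + 67421 + 67449 = 205775.
Overall proportion = Σ (Nₕ/N)·p̂ₕ.
Σ Nₕp̂ₕ = 16953.53 + 7779.2 + 43891.071 + 19357.863 = 87981.664.
87981.664 / 205775 = 0.42756... → 0.428.

0.428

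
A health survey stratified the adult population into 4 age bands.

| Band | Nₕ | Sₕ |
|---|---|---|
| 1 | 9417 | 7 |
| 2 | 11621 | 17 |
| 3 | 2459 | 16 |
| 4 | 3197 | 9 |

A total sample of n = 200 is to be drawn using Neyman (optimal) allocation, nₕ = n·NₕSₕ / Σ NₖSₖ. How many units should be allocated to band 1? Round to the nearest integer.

1: NₕSₕ = 9417·7 = 65919
2: NₕSₕ = 11621·17 = 197557
3: NₕSₕ = 2459·16 = 39344
4: NₕSₕ = 3197·9 = 28773
Σ NₕSₕ = 331593.
n_1 = 200·65919/331593 = 39.759... → 40.

40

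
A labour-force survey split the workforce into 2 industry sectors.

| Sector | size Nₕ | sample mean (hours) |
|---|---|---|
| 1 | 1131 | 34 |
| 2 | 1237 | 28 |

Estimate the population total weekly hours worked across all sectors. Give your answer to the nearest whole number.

73090

1: 1131·34 = 38454
2: 1237·28 = 34636
τ̂ = Σ Nₕx̄ₕ = 73090.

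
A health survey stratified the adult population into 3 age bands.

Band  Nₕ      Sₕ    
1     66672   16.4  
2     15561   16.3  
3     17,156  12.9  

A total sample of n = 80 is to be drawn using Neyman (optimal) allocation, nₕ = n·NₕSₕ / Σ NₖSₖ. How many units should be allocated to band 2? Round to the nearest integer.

1: NₕSₕ = 66672·16.4 = 1093420.8
2: NₕSₕ = 15561·16.3 = 253644.3
3: NₕSₕ = 17156·12.9 = 221312.4
Σ NₕSₕ = 1568377.5.
n_2 = 80·253644.3/1568377.5 = 12.938... → 13.

13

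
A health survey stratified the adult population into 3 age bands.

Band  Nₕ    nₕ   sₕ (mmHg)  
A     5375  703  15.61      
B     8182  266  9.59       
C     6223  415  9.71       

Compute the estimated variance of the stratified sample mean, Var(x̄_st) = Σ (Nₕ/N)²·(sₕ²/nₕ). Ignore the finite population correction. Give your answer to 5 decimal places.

N = 19780; Wₕ = Nₕ/N.
band A: (5375/19780)²·15.61²/703 = 0.02559498
band B: (8182/19780)²·9.59²/266 = 0.05915915
band C: (6223/19780)²·9.71²/415 = 0.02248730
Sum = 0.10724144 → 0.10724.

0.10724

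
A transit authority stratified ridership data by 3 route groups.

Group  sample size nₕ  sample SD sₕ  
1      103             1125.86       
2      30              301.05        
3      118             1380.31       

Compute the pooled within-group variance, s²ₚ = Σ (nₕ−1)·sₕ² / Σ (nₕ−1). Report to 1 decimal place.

1: (103−1)·1125.86² = 102·1267560.7396 = 129291195.4392
2: (30−1)·301.05² = 29·90631.1025 = 2628301.9725
3: (118−1)·1380.31² = 117·1905255.6961 = 222914916.4437
Numerator = 354834413.8554; denominator = Σ(nₕ−1) = 248.
s²ₚ = 354834413.8554/248 = 1430783.927... → 1430783.9.

1430783.9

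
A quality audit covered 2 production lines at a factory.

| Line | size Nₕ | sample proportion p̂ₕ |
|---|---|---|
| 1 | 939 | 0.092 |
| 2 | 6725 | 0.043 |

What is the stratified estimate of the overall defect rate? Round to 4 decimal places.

N = 939 + 6725 = 7664.
Overall proportion = Σ (Nₕ/N)·p̂ₕ.
Σ Nₕp̂ₕ = 86.388 + 289.175 = 375.563.
375.563 / 7664 = 0.049004... → 0.0490.

0.0490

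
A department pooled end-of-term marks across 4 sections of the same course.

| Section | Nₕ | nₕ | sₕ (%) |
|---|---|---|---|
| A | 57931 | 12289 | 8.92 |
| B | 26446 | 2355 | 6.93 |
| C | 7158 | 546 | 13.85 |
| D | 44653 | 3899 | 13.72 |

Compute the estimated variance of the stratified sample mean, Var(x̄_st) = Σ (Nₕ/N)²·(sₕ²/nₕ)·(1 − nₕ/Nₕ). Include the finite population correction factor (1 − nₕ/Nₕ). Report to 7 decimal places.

0.0072570

N = 136188. Term for each stratum: Wₕ²sₕ²/nₕ·(1−nₕ/Nₕ).
Var(x̄_st) = 0.0009230201 + 0.0007005073 + 0.0008965072 + 0.0047369433 = 0.0072569779 → 0.0072570.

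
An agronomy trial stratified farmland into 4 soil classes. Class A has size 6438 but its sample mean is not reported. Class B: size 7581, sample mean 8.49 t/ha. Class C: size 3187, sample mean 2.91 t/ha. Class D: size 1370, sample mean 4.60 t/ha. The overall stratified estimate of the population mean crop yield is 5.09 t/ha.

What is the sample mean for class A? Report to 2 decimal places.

Σ Nₕx̄ₕ = N·μ, so 6438·x̄_A = 18576·5.09 − (7581·8.49 + 3187·2.91 + 1370·4.60).
= 94551.84 − 79938.86 = 14612.98.
x̄_A = 14612.98 / 6438 = 2.2698... → 2.27.

2.27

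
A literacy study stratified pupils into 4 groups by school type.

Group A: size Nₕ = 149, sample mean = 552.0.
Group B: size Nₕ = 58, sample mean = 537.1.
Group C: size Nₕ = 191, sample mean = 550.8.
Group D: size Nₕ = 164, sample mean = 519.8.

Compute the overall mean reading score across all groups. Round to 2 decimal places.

N = 149 + 58 + 191 + 164 = 562.
The stratified mean weights each stratum mean by its population share Nₕ/N.
Σ Nₕx̄ₕ = 149·552.0 + 58·537.1 + 191·550.8 + 164·519.8 = 82248 + 31151.8 + 105202.8 + 85247.2 = 303849.8.
Divide by N: 303849.8 / 562 = 540.6580... → 540.66.

540.66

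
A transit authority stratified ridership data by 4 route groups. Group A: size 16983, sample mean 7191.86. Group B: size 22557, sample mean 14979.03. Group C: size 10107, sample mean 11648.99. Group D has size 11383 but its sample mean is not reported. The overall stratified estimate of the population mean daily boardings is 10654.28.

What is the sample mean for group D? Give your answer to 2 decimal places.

Σ Nₕx̄ₕ = N·μ, so 11383·x̄_D = 61030·10654.28 − (16983·7191.86 + 22557·14979.03 + 10107·11648.99).
= 650230708.4 − 577757680.02 = 72473028.38.
x̄_D = 72473028.38 / 11383 = 6366.7775... → 6366.78.

6366.78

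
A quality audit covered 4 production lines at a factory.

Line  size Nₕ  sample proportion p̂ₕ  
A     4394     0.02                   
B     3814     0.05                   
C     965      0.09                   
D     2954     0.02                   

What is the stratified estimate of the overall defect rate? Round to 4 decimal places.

0.0350

Wₕ = Nₕ/N with N = 12127: 0.3623, 0.3145, 0.0796, 0.2436.
p̂_st = 0.3623·0.02 + 0.3145·0.05 + 0.0796·0.09 + 0.2436·0.02 ≈ 0.035005... → 0.0350.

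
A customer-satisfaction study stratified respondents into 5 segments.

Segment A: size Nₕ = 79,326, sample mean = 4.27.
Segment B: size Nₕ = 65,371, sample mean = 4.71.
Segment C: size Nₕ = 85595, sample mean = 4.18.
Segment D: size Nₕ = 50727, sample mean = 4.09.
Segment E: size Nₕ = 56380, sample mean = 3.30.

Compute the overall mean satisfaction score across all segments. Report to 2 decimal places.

N = 79326 + 65371 + 85595 + 50727 + 56380 = 337399.
The stratified mean weights each stratum mean by its population share Nₕ/N.
Σ Nₕx̄ₕ = 79326·4.27 + 65371·4.71 + 85595·4.18 + 50727·4.09 + 56380·3.30 = 338722.02 + 307897.41 + 357787.1 + 207473.43 + 186054 = 1397933.96.
Divide by N: 1397933.96 / 337399 = 4.1433... → 4.14.

4.14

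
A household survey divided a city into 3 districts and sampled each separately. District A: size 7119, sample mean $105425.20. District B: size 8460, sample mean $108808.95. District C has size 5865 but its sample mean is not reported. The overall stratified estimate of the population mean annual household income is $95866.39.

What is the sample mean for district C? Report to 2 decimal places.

65594.74

N = 7119 + 8460 + 5865 = 21444.
Overall total = μ·N = 95866.39·21444 = 2055758867.16.
Subtract the known strata: 7119·105425.20 + 8460·108808.95 = 1671045715.8.
Remaining total for district C: 2055758867.16 − 1671045715.8 = 384713151.36.
Divide by its size: 384713151.36 / 5865 = 65594.7402... → 65594.74.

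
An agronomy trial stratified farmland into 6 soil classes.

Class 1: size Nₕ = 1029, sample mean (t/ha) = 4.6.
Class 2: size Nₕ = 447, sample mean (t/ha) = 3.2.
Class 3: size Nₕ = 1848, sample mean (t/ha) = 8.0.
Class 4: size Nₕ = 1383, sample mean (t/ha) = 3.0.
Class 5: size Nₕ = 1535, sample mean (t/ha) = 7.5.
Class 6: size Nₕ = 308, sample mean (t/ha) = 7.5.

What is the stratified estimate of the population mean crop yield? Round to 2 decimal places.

N = 6550; weights Wₕ = Nₕ/N = (0.1571, 0.0682, 0.2821, 0.2111, 0.2344, 0.0470).
x̄_st = Σ Wₕ·x̄ₕ = 0.1571·4.6 + 0.0682·3.2 + 0.2821·8.0 + 0.2111·3.0 + 0.2344·7.5 + 0.0470·7.5 ≈ 5.9419...
→ 5.94.

5.94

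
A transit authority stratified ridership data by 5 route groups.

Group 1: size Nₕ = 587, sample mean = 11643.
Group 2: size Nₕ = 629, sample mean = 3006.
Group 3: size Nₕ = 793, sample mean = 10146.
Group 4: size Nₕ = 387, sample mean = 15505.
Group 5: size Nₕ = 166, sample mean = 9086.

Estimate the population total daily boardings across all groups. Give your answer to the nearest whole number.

1: 587·11643 = 6834441
2: 629·3006 = 1890774
3: 793·10146 = 8045778
4: 387·15505 = 6000435
5: 166·9086 = 1508276
τ̂ = Σ Nₕx̄ₕ = 24279704.

24279704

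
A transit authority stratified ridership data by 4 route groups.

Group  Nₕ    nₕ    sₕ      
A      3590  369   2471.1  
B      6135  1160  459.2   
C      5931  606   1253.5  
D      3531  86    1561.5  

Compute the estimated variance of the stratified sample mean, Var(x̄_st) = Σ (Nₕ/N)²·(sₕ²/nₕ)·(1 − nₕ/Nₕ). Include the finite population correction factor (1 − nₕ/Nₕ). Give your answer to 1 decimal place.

N = 19187; Wₕ = Nₕ/N.
group A: (3590/19187)²·2471.1²/369·(1 − 369/3590) = 519.7869
group B: (6135/19187)²·459.2²/1160·(1 − 1160/6135) = 15.0709
group C: (5931/19187)²·1253.5²/606·(1 − 606/5931) = 222.4382
group D: (3531/19187)²·1561.5²/86·(1 − 86/3531) = 936.8247
Sum = 1694.1207 → 1694.1.

1694.1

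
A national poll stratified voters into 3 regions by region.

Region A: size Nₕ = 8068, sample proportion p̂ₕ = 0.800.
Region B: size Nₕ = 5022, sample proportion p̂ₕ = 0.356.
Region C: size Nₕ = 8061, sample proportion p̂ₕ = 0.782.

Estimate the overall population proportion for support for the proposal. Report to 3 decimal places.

Wₕ = Nₕ/N with N = 21151: 0.3814, 0.2374, 0.3811.
p̂_st = 0.3814·0.800 + 0.2374·0.356 + 0.3811·0.782 ≈ 0.68772... → 0.688.

0.688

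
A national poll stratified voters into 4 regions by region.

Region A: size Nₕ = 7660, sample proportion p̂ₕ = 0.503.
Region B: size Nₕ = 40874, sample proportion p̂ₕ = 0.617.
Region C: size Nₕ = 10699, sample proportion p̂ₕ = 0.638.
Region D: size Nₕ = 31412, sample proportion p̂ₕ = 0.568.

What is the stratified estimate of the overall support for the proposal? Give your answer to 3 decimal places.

N = 7660 + 40874 + 10699 + 31412 = 90645.
Overall proportion = Σ (Nₕ/N)·p̂ₕ.
Σ Nₕp̂ₕ = 3852.98 + 25219.258 + 6825.962 + 17842.016 = 53740.216.
53740.216 / 90645 = 0.59286... → 0.593.

0.593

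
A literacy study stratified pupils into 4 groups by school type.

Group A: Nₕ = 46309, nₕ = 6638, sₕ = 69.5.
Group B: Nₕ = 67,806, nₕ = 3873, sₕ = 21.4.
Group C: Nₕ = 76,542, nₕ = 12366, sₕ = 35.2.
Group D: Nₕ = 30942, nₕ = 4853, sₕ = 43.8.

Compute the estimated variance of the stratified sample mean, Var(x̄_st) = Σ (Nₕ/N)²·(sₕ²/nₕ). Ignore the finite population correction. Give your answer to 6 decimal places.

N = 221599. Term for each stratum: Wₕ²sₕ²/nₕ.
Var(x̄_st) = 0.031778074 + 0.011070843 + 0.011954189 + 0.007707244 = 0.062510350 → 0.062510.

0.062510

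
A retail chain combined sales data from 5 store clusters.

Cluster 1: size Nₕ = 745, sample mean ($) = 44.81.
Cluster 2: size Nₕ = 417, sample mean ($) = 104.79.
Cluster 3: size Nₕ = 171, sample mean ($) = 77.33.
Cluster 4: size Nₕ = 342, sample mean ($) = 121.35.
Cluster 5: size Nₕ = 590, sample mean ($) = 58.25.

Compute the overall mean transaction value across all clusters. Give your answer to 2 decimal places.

73.37

x̄_st = (Σ Nₕx̄ₕ) / (Σ Nₕ) = (745·44.81 + 417·104.79 + 171·77.33 + 342·121.35 + 590·58.25) / 2265
= 166173.51 / 2265 = 73.3658... → 73.37.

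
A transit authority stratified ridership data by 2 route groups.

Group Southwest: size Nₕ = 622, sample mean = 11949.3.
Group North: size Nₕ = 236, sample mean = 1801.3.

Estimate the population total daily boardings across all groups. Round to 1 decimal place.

7857571.4

Population total = Σ Nₕ·x̄ₕ (each stratum's size times its mean).
622·11949.3 + 236·1801.3 = 7432464.6 + 425106.8 = 7857571.4.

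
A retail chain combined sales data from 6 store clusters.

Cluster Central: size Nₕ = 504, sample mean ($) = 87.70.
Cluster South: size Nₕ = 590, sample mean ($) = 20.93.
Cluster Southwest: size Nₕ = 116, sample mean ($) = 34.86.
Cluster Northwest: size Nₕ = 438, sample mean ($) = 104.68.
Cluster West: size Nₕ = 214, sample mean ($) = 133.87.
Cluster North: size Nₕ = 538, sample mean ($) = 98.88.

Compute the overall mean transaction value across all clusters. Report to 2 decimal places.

N = 2400; weights Wₕ = Nₕ/N = (0.2100, 0.2458, 0.0483, 0.1825, 0.0892, 0.2242).
x̄_st = Σ Wₕ·x̄ₕ = 0.2100·87.70 + 0.2458·20.93 + 0.0483·34.86 + 0.1825·104.68 + 0.0892·133.87 + 0.2242·98.88 ≈ 78.4536...
→ 78.45.

78.45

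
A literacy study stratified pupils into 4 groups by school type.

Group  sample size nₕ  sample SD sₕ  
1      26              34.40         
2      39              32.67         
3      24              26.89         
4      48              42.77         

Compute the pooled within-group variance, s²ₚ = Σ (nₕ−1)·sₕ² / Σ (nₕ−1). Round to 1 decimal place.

Degrees of freedom: 25 + 38 + 23 + 47 = 133.
Σ(nₕ−1)sₕ² = 25·1183.36 + 38·1067.3289 + 23·723.0721 + 47·1829.2729 = 172748.9828.
s²ₚ = 172748.9828 / 133 = 1298.865... → 1298.9.

1298.9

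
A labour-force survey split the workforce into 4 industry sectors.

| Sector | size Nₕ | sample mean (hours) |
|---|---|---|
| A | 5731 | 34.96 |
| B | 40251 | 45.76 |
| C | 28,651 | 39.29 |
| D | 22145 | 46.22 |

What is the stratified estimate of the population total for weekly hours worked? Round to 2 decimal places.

A: 5731·34.96 = 200355.76
B: 40251·45.76 = 1841885.76
C: 28651·39.29 = 1125697.79
D: 22145·46.22 = 1023541.9
τ̂ = Σ Nₕx̄ₕ = 4191481.21.

4191481.21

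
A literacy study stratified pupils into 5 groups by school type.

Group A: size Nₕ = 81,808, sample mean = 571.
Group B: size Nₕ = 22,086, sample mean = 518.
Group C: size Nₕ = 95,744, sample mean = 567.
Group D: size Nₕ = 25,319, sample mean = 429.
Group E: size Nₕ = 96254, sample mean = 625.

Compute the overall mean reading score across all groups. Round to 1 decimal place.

N = 81808 + 22086 + 95744 + 25319 + 96254 = 321211.
Overall mean = Σ (Nₕ/N)·x̄ₕ — weight by population share, not a simple average.
Σ Nₕx̄ₕ = 81808·571 + 22086·518 + 95744·567 + 25319·429 + 96254·625 = 46712368 + 11440548 + 54286848 + 10861851 + 60158750 = 183460365.
Divide by N: 183460365 / 321211 = 571.152... → 571.2.

571.2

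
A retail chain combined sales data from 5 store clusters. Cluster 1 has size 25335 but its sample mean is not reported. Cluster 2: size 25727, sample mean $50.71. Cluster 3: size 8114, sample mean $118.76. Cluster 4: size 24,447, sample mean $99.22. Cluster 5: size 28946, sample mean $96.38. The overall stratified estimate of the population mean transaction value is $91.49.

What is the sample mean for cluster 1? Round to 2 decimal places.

Σ Nₕx̄ₕ = N·μ, so 25335·x̄_1 = 112569·91.49 − (25727·50.71 + 8114·118.76 + 24447·99.22 + 28946·96.38).
= 10298937.81 − 7483681.63 = 2815256.18.
x̄_1 = 2815256.18 / 25335 = 111.1212... → 111.12.

111.12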